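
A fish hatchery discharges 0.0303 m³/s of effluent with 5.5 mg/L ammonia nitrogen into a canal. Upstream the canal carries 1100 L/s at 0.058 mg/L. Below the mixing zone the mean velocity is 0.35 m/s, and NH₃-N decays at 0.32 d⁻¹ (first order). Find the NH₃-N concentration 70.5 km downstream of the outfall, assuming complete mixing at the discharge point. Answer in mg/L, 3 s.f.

1100 L/s = 1.1 m³/s.
After complete mixing, C₀ = (0.0303·5.5 + 1.1·0.058) / 1.13 = 0.2039 mg/L.
Travel time t = 7.05e+04 m / 0.35 m/s = 2.014e+05 s = 2.331 d.
C = 0.2039·exp(−0.32·2.331) = 0.2039·0.4742 = 0.09669 mg/L.

0.0967 mg/L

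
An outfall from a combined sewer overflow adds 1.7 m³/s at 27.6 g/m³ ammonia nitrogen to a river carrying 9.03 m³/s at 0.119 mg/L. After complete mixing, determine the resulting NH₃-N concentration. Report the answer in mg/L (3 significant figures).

By mass balance at complete mixing, C = (1.7·27.6 + 9.03·0.119) / (1.7 + 9.03) = 47.99/10.73 = 4.473 mg/L.

4.47 mg/L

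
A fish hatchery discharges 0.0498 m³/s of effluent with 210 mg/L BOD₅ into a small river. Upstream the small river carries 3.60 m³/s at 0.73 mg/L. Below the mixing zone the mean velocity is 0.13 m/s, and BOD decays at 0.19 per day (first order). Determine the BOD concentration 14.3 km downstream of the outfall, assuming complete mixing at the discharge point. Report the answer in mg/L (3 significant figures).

2.82 mg/L

After complete mixing, C₀ = (0.0498·210 + 3.6·0.73) / 3.65 = 3.585 mg/L.
Travel time t = 1.43e+04 m / 0.13 m/s = 1.1e+05 s = 1.273 d.
C = 3.585·exp(−0.19·1.273) = 3.585·0.7851 = 2.815 mg/L.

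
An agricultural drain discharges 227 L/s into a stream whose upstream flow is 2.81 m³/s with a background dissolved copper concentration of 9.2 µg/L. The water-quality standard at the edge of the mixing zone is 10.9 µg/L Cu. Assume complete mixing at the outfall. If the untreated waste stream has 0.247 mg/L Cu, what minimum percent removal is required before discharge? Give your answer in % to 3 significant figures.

227 L/s = 0.227 m³/s.
9.2 µg/L = 0.0092 mg/L.
10.9 µg/L = 0.0109 mg/L.
Mass balance: 0.0109·3.037 = 0.227·Cₑ + 2.81·0.0092.
Cₑ = (0.0331 − 0.02585) / 0.227 = 0.03194 mg/L.
Required removal = 1 − 0.03194/0.247 = 87.07 %.

87.1 %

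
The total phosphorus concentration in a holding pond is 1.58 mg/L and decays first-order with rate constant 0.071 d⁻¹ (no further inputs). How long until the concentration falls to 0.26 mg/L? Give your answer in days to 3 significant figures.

25.4 d

t = ln(C₀/C)/k = ln(1.58/0.26)/0.071 = 1.804/0.071 = 25.42 d.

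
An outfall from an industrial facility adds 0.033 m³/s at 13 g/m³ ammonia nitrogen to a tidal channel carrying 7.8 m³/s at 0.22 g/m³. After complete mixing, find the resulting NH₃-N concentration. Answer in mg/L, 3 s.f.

Flow-weighted mixing gives C = (0.033·13 + 7.8·0.22) / (0.033 + 7.8) = 2.145/7.833 = 0.2738 mg/L.

0.274 mg/L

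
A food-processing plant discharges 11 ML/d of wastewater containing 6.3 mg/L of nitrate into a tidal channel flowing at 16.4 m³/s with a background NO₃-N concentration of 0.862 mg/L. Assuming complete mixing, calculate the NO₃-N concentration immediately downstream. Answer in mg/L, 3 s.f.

0.904 mg/L

11 ML/d = 0.1273 m³/s.
Conservation of mass across the mixing zone: C = (0.1273·6.3 + 16.4·0.862) / (0.1273 + 16.4) = 14.94/16.53 = 0.9039 mg/L.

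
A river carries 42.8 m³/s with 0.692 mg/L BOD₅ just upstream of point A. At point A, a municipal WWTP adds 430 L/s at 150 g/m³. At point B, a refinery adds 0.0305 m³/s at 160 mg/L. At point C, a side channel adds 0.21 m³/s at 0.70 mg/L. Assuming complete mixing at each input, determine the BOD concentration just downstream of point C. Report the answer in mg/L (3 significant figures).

2.28 mg/L

430 L/s = 0.43 m³/s.
After input A: C = (42.8·0.692 + 0.43·150) / 43.23 = 2.177 mg/L.
After input B: C = (43.23·2.177 + 0.0305·160) / 43.26 = 2.288 mg/L.
After input C: C = (43.26·2.288 + 0.21·0.7) / 43.47 = 2.281 mg/L.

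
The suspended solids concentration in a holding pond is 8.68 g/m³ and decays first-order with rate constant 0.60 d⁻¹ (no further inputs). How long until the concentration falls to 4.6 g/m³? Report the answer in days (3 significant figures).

1.06 d

t = ln(C₀/C)/k = ln(8.68/4.6)/0.60 = 0.635/0.60 = 1.058 d.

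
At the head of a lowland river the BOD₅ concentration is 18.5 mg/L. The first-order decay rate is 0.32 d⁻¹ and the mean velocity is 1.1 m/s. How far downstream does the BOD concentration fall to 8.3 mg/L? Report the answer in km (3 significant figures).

From C = C₀·e^(−kt), t = ln(C₀/C)/k = ln(18.5/8.3)/0.32 = 0.8015/0.32 = 2.505 d.
Distance = v·t = 1.1 m/s × 2.164e+05 s = 2.381e+05 m = 238.1 km.

238 km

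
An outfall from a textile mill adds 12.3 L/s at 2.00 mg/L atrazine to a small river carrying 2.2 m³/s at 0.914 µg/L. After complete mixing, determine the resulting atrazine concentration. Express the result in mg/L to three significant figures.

12.3 L/s = 0.0123 m³/s.
0.914 µg/L = 0.000914 mg/L.
Conservation of mass across the mixing zone: C = (0.0123·2 + 2.2·0.000914) / (0.0123 + 2.2) = 0.02661/2.212 = 0.01203 mg/L.

0.0120 mg/L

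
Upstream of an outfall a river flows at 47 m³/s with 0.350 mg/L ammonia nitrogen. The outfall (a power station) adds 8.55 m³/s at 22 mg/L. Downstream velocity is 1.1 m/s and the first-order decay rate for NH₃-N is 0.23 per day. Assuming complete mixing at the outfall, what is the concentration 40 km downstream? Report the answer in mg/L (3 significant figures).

3.34 mg/L

After complete mixing, C₀ = (8.55·22 + 47·0.35) / 55.55 = 3.682 mg/L.
Travel time t = 4e+04 m / 1.1 m/s = 3.636e+04 s = 0.4209 d.
C = 3.682·exp(−0.23·0.4209) = 3.682·0.9077 = 3.343 mg/L.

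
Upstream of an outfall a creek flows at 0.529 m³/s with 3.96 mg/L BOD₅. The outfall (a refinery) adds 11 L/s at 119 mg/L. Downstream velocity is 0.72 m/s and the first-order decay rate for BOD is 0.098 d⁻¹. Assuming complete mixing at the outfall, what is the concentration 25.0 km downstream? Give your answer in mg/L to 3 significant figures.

6.06 mg/L

11 L/s = 0.011 m³/s.
After complete mixing, C₀ = (0.011·119 + 0.529·3.96) / 0.54 = 6.303 mg/L.
Travel time t = 2.5e+04 m / 0.72 m/s = 3.472e+04 s = 0.4019 d.
C = 6.303·exp(−0.098·0.4019) = 6.303·0.9614 = 6.06 mg/L.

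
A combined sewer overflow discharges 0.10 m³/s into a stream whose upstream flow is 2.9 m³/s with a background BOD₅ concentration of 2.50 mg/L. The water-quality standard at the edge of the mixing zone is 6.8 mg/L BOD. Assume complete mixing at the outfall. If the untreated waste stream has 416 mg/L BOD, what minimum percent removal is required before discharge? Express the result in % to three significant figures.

Mass balance: 6.8·3 = 0.1·Cₑ + 2.9·2.5.
Cₑ = (20.4 − 7.25) / 0.1 = 131.5 mg/L.
Required removal = 1 − 131.5/416 = 68.39 %.

68.4 %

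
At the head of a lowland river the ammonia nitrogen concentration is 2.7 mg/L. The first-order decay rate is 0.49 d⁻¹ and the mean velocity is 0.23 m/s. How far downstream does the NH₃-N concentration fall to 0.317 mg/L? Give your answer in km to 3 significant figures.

From C = C₀·e^(−kt), t = ln(C₀/C)/k = ln(2.7/0.317)/0.49 = 2.142/0.49 = 4.372 d.
Distance = v·t = 0.23 m/s × 3.777e+05 s = 8.687e+04 m = 86.87 km.

86.9 km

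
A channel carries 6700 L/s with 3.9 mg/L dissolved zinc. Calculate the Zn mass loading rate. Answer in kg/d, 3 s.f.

6700 L/s = 6.7 m³/s.
Mass flux = Q·C = 6.7 m³/s × 3.9 g/m³ = 26.13 g/s.
= 26.13 g/s × 86.4 = 2258 kg/d.

2260 kg/d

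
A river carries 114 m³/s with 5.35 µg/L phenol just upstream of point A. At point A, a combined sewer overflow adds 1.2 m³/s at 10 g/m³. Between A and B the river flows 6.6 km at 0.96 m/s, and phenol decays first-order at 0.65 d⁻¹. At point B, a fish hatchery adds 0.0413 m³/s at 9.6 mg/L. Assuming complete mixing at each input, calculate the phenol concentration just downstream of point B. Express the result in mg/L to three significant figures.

5.35 µg/L = 0.00535 mg/L.
After input A: C = (114·0.00535 + 1.2·10) / 115.2 = 0.1095 mg/L.
Over the 6.6 km reach to input B (t = 6875 s = 0.07957 d), decay gives C = 0.1095·exp(−0.65·0.07957) = 0.1039 mg/L.
After input B: C = (115.2·0.1039 + 0.0413·9.6) / 115.2 = 0.1073 mg/L.

0.107 mg/L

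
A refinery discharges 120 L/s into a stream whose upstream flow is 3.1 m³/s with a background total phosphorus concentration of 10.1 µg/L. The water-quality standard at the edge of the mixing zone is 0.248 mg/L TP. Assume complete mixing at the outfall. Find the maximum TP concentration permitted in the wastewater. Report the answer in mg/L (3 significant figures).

6.39 mg/L

120 L/s = 0.12 m³/s.
10.1 µg/L = 0.0101 mg/L.
Mass balance: 0.248·3.22 = 0.12·Cₑ + 3.1·0.0101.
Cₑ = (0.7986 − 0.03131) / 0.12 = 6.394 mg/L.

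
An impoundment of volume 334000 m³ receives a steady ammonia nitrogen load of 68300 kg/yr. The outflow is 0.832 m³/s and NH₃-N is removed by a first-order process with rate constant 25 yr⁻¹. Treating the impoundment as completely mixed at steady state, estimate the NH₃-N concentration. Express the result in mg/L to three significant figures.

1.97 mg/L

Outflow Q = 0.832 m³/s × 3.156e+07 s/yr = 2.626e+07 m³/yr.
Steady-state CSTR mass balance: W = Q·C + k·V·C, so C = W/(Q + kV).
Q + kV = 2.626e+07 + 25·334000 = 3.461e+07 m³/yr.
C = 68300/3.461e+07 = 0.001974 kg/m³ = 1.974 mg/L.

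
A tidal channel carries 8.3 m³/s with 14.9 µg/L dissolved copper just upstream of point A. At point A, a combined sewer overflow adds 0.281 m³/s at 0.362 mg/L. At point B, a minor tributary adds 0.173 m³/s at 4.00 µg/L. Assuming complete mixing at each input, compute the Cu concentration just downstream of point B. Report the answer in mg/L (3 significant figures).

14.9 µg/L = 0.0149 mg/L.
After input A: C = (8.3·0.0149 + 0.281·0.362) / 8.581 = 0.02627 mg/L.
4.00 µg/L = 0.004 mg/L.
After input B: C = (8.581·0.02627 + 0.173·0.004) / 8.754 = 0.02583 mg/L.

0.0258 mg/L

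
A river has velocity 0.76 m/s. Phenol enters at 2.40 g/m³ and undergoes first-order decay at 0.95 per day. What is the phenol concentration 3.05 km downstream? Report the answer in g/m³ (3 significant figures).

2.30 g/m³

Travel time t = 3.05 km / 0.76 m/s = 3050/0.76 = 4013 s = 0.04645 d.
First-order decay: C = 2.40·exp(−0.95·0.04645) = 2.40·0.9568 = 2.296 g/m³.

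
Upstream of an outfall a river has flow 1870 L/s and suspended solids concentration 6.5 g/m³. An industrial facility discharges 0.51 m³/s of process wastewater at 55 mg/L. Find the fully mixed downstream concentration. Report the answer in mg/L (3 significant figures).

16.9 mg/L

1870 L/s = 1.87 m³/s.
By mass balance at complete mixing, C = (0.51·55 + 1.87·6.5) / (0.51 + 1.87) = 40.2/2.38 = 16.89 mg/L.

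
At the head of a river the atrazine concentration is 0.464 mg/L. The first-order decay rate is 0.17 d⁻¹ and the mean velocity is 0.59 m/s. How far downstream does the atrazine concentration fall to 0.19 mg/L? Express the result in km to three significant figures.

From C = C₀·e^(−kt), t = ln(C₀/C)/k = ln(0.464/0.19)/0.17 = 0.8929/0.17 = 5.252 d.
Distance = v·t = 0.59 m/s × 4.538e+05 s = 2.677e+05 m = 267.7 km.

268 km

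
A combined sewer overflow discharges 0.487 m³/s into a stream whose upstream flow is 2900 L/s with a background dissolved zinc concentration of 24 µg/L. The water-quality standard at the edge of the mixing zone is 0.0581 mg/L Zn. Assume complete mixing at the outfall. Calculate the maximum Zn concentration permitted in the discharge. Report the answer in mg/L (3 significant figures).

0.261 mg/L

2900 L/s = 2.9 m³/s.
24 µg/L = 0.024 mg/L.
Mass balance: 0.0581·3.387 = 0.487·Cₑ + 2.9·0.024.
Cₑ = (0.1968 − 0.0696) / 0.487 = 0.2612 mg/L.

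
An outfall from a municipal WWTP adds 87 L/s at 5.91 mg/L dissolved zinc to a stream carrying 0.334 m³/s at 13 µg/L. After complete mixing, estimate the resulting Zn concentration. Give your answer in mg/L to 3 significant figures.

1.23 mg/L

87 L/s = 0.087 m³/s.
13 µg/L = 0.013 mg/L.
Flow-weighted mixing gives C = (0.087·5.91 + 0.334·0.013) / (0.087 + 0.334) = 0.5185/0.421 = 1.232 mg/L.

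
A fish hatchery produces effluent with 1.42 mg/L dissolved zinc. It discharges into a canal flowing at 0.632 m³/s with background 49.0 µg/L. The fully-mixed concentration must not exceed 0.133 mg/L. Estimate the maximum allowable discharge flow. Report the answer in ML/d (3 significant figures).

3.56 ML/d

49.0 µg/L = 0.049 mg/L.
Mass balance at complete mixing: C_std·(Q_w + Q_r) = Q_w·C_e + Q_r·C_b.
Rearranging, Q_w = Q_r·(C_std − C_b)/(C_e − C_std) = 0.632·(0.133 − 0.049) / (1.42 − 0.133) = 0.04125 m³/s.
= 3.564 ML/d.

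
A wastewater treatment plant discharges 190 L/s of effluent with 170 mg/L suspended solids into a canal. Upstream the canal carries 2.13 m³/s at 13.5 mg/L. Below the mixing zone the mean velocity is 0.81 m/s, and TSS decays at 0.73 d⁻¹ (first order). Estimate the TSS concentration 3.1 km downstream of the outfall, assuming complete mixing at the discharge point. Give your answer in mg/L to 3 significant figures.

25.5 mg/L

190 L/s = 0.19 m³/s.
After complete mixing, C₀ = (0.19·170 + 2.13·13.5) / 2.32 = 26.32 mg/L.
Travel time t = 3100 m / 0.81 m/s = 3827 s = 0.0443 d.
C = 26.32·exp(−0.73·0.0443) = 26.32·0.9682 = 25.48 mg/L.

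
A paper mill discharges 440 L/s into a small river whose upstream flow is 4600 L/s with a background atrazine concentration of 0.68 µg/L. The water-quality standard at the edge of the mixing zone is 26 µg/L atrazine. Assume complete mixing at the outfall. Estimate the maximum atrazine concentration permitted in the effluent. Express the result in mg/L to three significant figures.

0.291 mg/L

440 L/s = 0.44 m³/s.
4600 L/s = 4.6 m³/s.
0.68 µg/L = 0.00068 mg/L.
26 µg/L = 0.026 mg/L.
Mass balance: 0.026·5.04 = 0.44·Cₑ + 4.6·0.00068.
Cₑ = (0.131 − 0.003128) / 0.44 = 0.2907 mg/L.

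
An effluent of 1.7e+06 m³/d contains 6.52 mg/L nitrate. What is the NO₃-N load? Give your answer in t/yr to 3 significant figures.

4050 t/yr

1.7e+06 m³/d = 19.68 m³/s.
Mass flux = Q·C = 19.68 m³/s × 6.52 g/m³ = 128.3 g/s.
= 128.3 g/s × 31.56 = 4048 t/yr.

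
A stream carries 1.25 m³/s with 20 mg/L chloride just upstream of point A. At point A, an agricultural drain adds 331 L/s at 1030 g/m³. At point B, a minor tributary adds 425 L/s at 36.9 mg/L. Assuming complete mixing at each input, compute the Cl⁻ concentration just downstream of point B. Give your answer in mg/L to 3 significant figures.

331 L/s = 0.331 m³/s.
After input A: C = (1.25·20 + 0.331·1030) / 1.581 = 231.5 mg/L.
425 L/s = 0.425 m³/s.
After input B: C = (1.581·231.5 + 0.425·36.9) / 2.006 = 190.2 mg/L.

190 mg/L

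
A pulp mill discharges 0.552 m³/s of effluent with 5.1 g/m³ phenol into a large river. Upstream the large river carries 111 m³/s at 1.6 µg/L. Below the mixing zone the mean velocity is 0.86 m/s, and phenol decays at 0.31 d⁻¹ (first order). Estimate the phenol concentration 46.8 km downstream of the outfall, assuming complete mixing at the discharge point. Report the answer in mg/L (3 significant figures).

0.0221 mg/L

1.6 µg/L = 0.0016 mg/L.
After complete mixing, C₀ = (0.552·5.1 + 111·0.0016) / 111.6 = 0.02683 mg/L.
Travel time t = 4.68e+04 m / 0.86 m/s = 5.442e+04 s = 0.6298 d.
C = 0.02683·exp(−0.31·0.6298) = 0.02683·0.8226 = 0.02207 mg/L.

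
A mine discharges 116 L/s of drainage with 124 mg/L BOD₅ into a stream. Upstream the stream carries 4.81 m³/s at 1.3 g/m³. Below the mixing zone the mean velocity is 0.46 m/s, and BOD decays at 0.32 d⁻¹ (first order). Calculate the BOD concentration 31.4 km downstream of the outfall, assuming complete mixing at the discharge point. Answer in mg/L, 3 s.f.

3.25 mg/L

116 L/s = 0.116 m³/s.
After complete mixing, C₀ = (0.116·124 + 4.81·1.3) / 4.926 = 4.189 mg/L.
Travel time t = 3.14e+04 m / 0.46 m/s = 6.826e+04 s = 0.7901 d.
C = 4.189·exp(−0.32·0.7901) = 4.189·0.7766 = 3.254 mg/L.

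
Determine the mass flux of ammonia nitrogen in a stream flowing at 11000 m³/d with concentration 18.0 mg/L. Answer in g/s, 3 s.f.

2.29 g/s

11000 m³/d = 0.1273 m³/s.
Mass flux = Q·C = 0.1273 m³/s × 18 g/m³ = 2.292 g/s.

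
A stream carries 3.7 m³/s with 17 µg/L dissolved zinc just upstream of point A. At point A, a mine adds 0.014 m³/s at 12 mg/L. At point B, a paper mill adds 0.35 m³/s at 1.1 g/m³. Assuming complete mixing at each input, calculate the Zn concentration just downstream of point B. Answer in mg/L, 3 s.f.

0.152 mg/L

17 µg/L = 0.017 mg/L.
After input A: C = (3.7·0.017 + 0.014·12) / 3.714 = 0.06217 mg/L.
After input B: C = (3.714·0.06217 + 0.35·1.1) / 4.064 = 0.1516 mg/L.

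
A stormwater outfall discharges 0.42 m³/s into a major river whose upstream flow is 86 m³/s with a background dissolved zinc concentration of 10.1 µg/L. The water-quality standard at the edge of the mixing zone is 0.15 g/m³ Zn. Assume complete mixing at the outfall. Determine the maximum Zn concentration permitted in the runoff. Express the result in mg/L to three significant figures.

28.8 mg/L

10.1 µg/L = 0.0101 mg/L.
Mass balance: 0.15·86.42 = 0.42·Cₑ + 86·0.0101.
Cₑ = (12.96 − 0.8686) / 0.42 = 28.8 mg/L.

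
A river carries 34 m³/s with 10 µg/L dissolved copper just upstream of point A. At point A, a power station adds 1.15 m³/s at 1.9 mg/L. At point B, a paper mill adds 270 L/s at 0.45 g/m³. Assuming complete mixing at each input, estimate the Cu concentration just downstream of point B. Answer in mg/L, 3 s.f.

0.0747 mg/L

10 µg/L = 0.01 mg/L.
After input A: C = (34·0.01 + 1.15·1.9) / 35.15 = 0.07183 mg/L.
270 L/s = 0.27 m³/s.
After input B: C = (35.15·0.07183 + 0.27·0.45) / 35.42 = 0.07472 mg/L.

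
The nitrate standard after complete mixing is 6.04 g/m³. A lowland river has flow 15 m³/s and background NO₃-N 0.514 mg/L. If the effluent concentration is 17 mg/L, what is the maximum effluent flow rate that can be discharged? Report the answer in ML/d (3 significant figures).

Mass balance at complete mixing: C_std·(Q_w + Q_r) = Q_w·C_e + Q_r·C_b.
Rearranging, Q_w = Q_r·(C_std − C_b)/(C_e − C_std) = 15·(6.04 − 0.514) / (17 − 6.04) = 7.563 m³/s.
= 653.4 ML/d.

653 ML/d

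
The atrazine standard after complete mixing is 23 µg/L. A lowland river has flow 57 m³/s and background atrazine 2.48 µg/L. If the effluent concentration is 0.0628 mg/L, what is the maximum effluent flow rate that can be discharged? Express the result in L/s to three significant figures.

29400 L/s

2.48 µg/L = 0.00248 mg/L.
23 µg/L = 0.023 mg/L.
Mass balance at complete mixing: C_std·(Q_w + Q_r) = Q_w·C_e + Q_r·C_b.
Rearranging, Q_w = Q_r·(C_std − C_b)/(C_e − C_std) = 57·(0.023 − 0.00248) / (0.0628 − 0.023) = 29.39 m³/s.
= 2.939e+04 L/s.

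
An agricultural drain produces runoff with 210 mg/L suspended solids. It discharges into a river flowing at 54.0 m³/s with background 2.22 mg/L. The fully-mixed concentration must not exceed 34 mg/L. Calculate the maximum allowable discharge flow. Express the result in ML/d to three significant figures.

842 ML/d

Mass balance at complete mixing: C_std·(Q_w + Q_r) = Q_w·C_e + Q_r·C_b.
Rearranging, Q_w = Q_r·(C_std − C_b)/(C_e − C_std) = 54.0·(34 − 2.22) / (210 − 34) = 9.751 m³/s.
= 842.5 ML/d.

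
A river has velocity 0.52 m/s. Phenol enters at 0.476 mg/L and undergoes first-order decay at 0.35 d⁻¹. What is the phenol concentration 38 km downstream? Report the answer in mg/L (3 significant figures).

Travel time t = 38 km / 0.52 m/s = 3.8e+04/0.52 = 7.308e+04 s = 0.8458 d.
First-order decay: C = 0.476·exp(−0.35·0.8458) = 0.476·0.7438 = 0.354 mg/L.

0.354 mg/L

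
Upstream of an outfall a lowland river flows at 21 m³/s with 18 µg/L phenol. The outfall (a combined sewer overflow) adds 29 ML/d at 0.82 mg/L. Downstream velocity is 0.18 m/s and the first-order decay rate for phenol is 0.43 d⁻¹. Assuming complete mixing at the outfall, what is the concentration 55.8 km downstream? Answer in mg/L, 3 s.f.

0.00655 mg/L

29 ML/d = 0.3356 m³/s.
18 µg/L = 0.018 mg/L.
After complete mixing, C₀ = (0.3356·0.82 + 21·0.018) / 21.34 = 0.03062 mg/L.
Travel time t = 5.58e+04 m / 0.18 m/s = 3.1e+05 s = 3.588 d.
C = 0.03062·exp(−0.43·3.588) = 0.03062·0.2138 = 0.006545 mg/L.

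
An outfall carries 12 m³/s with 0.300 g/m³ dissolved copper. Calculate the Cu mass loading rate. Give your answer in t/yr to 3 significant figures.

114 t/yr

Mass flux = Q·C = 12 m³/s × 0.3 g/m³ = 3.6 g/s.
= 3.6 g/s × 31.56 = 113.6 t/yr.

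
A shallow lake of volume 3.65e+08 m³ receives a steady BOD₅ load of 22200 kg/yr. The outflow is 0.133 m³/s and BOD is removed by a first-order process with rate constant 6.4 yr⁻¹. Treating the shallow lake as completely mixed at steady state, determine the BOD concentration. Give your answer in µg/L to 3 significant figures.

9.49 µg/L

Outflow Q = 0.133 m³/s × 3.156e+07 s/yr = 4.197e+06 m³/yr.
Steady-state CSTR mass balance: W = Q·C + k·V·C, so C = W/(Q + kV).
Q + kV = 4.197e+06 + 6.4·3.65e+08 = 2.34e+09 m³/yr.
C = 22200/2.34e+09 = 9.486e-06 kg/m³ = 0.009486 mg/L = 9.486 µg/L.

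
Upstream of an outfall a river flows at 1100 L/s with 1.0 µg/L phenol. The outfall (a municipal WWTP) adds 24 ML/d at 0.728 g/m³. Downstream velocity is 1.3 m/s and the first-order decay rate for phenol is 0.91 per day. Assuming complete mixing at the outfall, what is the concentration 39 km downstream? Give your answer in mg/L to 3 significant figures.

0.108 mg/L

24 ML/d = 0.2778 m³/s.
1100 L/s = 1.1 m³/s.
1.0 µg/L = 0.001 mg/L.
After complete mixing, C₀ = (0.2778·0.728 + 1.1·0.001) / 1.378 = 0.1476 mg/L.
Travel time t = 3.9e+04 m / 1.3 m/s = 3e+04 s = 0.3472 d.
C = 0.1476·exp(−0.91·0.3472) = 0.1476·0.7291 = 0.1076 mg/L.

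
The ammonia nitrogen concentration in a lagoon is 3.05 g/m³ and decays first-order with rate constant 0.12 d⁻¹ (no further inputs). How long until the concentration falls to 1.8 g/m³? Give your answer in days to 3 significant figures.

4.39 d

t = ln(C₀/C)/k = ln(3.05/1.8)/0.12 = 0.5274/0.12 = 4.395 d.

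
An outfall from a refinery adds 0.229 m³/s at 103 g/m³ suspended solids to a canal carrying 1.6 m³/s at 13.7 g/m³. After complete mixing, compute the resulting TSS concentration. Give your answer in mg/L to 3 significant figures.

24.9 mg/L

By mass balance at complete mixing, C = (0.229·103 + 1.6·13.7) / (0.229 + 1.6) = 45.51/1.829 = 24.88 mg/L.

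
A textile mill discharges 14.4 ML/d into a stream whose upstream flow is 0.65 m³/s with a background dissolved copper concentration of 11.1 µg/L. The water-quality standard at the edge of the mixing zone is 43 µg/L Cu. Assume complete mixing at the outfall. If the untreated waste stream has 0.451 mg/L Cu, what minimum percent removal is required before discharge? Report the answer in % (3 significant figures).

62.9 %

14.4 ML/d = 0.1667 m³/s.
11.1 µg/L = 0.0111 mg/L.
43 µg/L = 0.043 mg/L.
Mass balance: 0.043·0.8167 = 0.1667·Cₑ + 0.65·0.0111.
Cₑ = (0.03512 − 0.007215) / 0.1667 = 0.1674 mg/L.
Required removal = 1 − 0.1674/0.451 = 62.88 %.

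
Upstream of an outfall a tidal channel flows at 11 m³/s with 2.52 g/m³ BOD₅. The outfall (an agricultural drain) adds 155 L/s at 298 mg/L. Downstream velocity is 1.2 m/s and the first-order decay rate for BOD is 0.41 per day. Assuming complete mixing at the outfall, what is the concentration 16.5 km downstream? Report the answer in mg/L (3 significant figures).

155 L/s = 0.155 m³/s.
After complete mixing, C₀ = (0.155·298 + 11·2.52) / 11.15 = 6.626 mg/L.
Travel time t = 1.65e+04 m / 1.2 m/s = 1.375e+04 s = 0.1591 d.
C = 6.626·exp(−0.41·0.1591) = 6.626·0.9368 = 6.207 mg/L.

6.21 mg/L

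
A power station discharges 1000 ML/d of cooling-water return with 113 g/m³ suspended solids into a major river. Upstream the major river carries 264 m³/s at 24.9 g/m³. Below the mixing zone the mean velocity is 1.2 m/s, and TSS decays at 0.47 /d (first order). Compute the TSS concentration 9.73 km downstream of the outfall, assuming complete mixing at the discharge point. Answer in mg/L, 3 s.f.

27.4 mg/L

1000 ML/d = 11.57 m³/s.
After complete mixing, C₀ = (11.57·113 + 264·24.9) / 275.6 = 28.6 mg/L.
Travel time t = 9730 m / 1.2 m/s = 8108 s = 0.09385 d.
C = 28.6·exp(−0.47·0.09385) = 28.6·0.9569 = 27.37 mg/L.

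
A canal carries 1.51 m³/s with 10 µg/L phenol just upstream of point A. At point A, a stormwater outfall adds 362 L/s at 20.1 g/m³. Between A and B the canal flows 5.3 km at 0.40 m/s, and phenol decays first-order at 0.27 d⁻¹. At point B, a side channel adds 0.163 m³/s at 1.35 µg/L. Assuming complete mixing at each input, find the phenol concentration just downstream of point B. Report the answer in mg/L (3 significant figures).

10 µg/L = 0.01 mg/L.
362 L/s = 0.362 m³/s.
After input A: C = (1.51·0.01 + 0.362·20.1) / 1.872 = 3.895 mg/L.
Over the 5.3 km reach to input B (t = 1.325e+04 s = 0.1534 d), decay gives C = 3.895·exp(−0.27·0.1534) = 3.737 mg/L.
1.35 µg/L = 0.00135 mg/L.
After input B: C = (1.872·3.737 + 0.163·0.00135) / 2.035 = 3.438 mg/L.

3.44 mg/L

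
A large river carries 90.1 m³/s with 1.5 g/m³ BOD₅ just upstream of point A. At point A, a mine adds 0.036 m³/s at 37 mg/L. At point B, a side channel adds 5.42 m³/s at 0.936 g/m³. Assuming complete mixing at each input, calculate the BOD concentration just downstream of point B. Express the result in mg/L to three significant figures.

After input A: C = (90.1·1.5 + 0.036·37) / 90.14 = 1.514 mg/L.
After input B: C = (90.14·1.514 + 5.42·0.936) / 95.56 = 1.481 mg/L.

1.48 mg/L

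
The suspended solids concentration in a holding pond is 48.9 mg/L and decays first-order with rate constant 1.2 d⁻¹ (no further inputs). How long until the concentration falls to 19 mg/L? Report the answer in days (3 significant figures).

0.788 d

t = ln(C₀/C)/k = ln(48.9/19)/1.2 = 0.9453/1.2 = 0.7878 d.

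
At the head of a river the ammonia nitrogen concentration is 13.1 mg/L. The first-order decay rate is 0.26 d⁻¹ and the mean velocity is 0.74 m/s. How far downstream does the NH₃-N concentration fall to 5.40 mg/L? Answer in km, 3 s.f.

218 km

From C = C₀·e^(−kt), t = ln(C₀/C)/k = ln(13.1/5.40)/0.26 = 0.8862/0.26 = 3.409 d.
Distance = v·t = 0.74 m/s × 2.945e+05 s = 2.179e+05 m = 217.9 km.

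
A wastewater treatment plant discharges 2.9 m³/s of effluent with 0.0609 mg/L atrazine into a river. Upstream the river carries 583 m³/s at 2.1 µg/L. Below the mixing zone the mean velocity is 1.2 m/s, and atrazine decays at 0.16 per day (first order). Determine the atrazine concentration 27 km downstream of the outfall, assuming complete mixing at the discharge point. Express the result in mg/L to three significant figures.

2.1 µg/L = 0.0021 mg/L.
After complete mixing, C₀ = (2.9·0.0609 + 583·0.0021) / 585.9 = 0.002391 mg/L.
Travel time t = 2.7e+04 m / 1.2 m/s = 2.25e+04 s = 0.2604 d.
C = 0.002391·exp(−0.16·0.2604) = 0.002391·0.9592 = 0.002293 mg/L.

0.00229 mg/L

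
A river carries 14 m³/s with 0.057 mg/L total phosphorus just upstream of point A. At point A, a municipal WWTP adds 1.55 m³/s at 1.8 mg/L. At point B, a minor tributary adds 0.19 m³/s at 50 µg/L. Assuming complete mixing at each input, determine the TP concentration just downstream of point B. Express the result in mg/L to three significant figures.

After input A: C = (14·0.057 + 1.55·1.8) / 15.55 = 0.2307 mg/L.
50 µg/L = 0.05 mg/L.
After input B: C = (15.55·0.2307 + 0.19·0.05) / 15.74 = 0.2286 mg/L.

0.229 mg/L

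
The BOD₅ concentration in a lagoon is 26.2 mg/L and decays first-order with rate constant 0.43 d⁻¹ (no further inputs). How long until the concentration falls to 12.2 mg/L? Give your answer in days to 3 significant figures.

t = ln(C₀/C)/k = ln(26.2/12.2)/0.43 = 0.7643/0.43 = 1.777 d.

1.78 d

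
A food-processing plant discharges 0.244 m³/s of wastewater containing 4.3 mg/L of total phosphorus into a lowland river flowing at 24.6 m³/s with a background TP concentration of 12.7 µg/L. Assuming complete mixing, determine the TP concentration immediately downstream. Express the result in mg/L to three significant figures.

0.0548 mg/L

12.7 µg/L = 0.0127 mg/L.
Flow-weighted mixing gives C = (0.244·4.3 + 24.6·0.0127) / (0.244 + 24.6) = 1.362/24.84 = 0.05481 mg/L.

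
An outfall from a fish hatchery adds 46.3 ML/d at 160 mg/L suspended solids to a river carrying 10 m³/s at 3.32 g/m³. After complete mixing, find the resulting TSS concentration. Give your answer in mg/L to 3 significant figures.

46.3 ML/d = 0.5359 m³/s.
Conservation of mass across the mixing zone: C = (0.5359·160 + 10·3.32) / (0.5359 + 10) = 118.9/10.54 = 11.29 mg/L.

11.3 mg/L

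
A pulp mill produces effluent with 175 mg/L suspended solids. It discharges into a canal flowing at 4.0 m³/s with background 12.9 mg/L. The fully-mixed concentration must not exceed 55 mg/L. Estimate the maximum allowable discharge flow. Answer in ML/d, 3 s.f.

Mass balance at complete mixing: C_std·(Q_w + Q_r) = Q_w·C_e + Q_r·C_b.
Rearranging, Q_w = Q_r·(C_std − C_b)/(C_e − C_std) = 4.0·(55 − 12.9) / (175 − 55) = 1.403 m³/s.
= 121.2 ML/d.

121 ML/d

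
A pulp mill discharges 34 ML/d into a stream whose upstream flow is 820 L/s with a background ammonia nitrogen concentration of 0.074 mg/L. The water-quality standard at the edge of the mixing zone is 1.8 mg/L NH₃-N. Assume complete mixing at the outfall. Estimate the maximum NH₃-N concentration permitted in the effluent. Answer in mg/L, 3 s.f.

5.40 mg/L

34 ML/d = 0.3935 m³/s.
820 L/s = 0.82 m³/s.
Mass balance: 1.8·1.214 = 0.3935·Cₑ + 0.82·0.074.
Cₑ = (2.184 − 0.06068) / 0.3935 = 5.397 mg/L.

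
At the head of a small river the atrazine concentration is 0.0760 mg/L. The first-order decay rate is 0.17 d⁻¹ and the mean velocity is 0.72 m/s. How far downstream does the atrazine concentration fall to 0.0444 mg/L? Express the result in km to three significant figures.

From C = C₀·e^(−kt), t = ln(C₀/C)/k = ln(0.0760/0.0444)/0.17 = 0.5375/0.17 = 3.162 d.
Distance = v·t = 0.72 m/s × 2.732e+05 s = 1.967e+05 m = 196.7 km.

197 km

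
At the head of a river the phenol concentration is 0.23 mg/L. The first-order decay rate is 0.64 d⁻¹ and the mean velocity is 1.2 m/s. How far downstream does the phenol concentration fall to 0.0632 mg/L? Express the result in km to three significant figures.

209 km

From C = C₀·e^(−kt), t = ln(C₀/C)/k = ln(0.23/0.0632)/0.64 = 1.292/0.64 = 2.018 d.
Distance = v·t = 1.2 m/s × 1.744e+05 s = 2.093e+05 m = 209.3 km.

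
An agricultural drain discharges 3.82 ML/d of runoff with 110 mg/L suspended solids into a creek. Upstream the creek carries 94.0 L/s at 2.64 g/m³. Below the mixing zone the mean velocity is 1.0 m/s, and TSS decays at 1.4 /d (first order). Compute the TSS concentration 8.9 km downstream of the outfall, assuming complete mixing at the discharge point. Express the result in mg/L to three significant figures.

32.0 mg/L

3.82 ML/d = 0.04421 m³/s.
94.0 L/s = 0.094 m³/s.
After complete mixing, C₀ = (0.04421·110 + 0.094·2.64) / 0.1382 = 36.98 mg/L.
Travel time t = 8900 m / 1.0 m/s = 8900 s = 0.103 d.
C = 36.98·exp(−1.4·0.103) = 36.98·0.8657 = 32.02 mg/L.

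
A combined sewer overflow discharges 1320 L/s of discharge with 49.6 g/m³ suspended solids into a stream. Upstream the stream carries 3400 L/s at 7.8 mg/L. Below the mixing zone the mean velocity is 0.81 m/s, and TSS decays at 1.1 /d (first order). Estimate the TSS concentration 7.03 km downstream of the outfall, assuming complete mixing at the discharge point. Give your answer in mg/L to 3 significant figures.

1320 L/s = 1.32 m³/s.
3400 L/s = 3.4 m³/s.
After complete mixing, C₀ = (1.32·49.6 + 3.4·7.8) / 4.72 = 19.49 mg/L.
Travel time t = 7030 m / 0.81 m/s = 8679 s = 0.1005 d.
C = 19.49·exp(−1.1·0.1005) = 19.49·0.8954 = 17.45 mg/L.

17.5 mg/L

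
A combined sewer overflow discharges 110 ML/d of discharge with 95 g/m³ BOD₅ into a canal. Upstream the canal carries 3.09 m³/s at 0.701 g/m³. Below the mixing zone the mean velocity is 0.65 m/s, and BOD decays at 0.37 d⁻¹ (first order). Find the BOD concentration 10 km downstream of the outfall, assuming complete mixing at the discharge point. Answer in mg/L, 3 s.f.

110 ML/d = 1.273 m³/s.
After complete mixing, C₀ = (1.273·95 + 3.09·0.701) / 4.363 = 28.22 mg/L.
Travel time t = 1e+04 m / 0.65 m/s = 1.538e+04 s = 0.1781 d.
C = 28.22·exp(−0.37·0.1781) = 28.22·0.9362 = 26.42 mg/L.

26.4 mg/L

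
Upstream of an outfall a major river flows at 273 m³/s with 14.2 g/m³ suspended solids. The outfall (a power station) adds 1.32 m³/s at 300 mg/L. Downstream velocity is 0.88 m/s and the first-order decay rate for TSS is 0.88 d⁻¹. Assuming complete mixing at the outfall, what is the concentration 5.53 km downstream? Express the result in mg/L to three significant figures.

After complete mixing, C₀ = (1.32·300 + 273·14.2) / 274.3 = 15.58 mg/L.
Travel time t = 5530 m / 0.88 m/s = 6284 s = 0.07273 d.
C = 15.58·exp(−0.88·0.07273) = 15.58·0.938 = 14.61 mg/L.

14.6 mg/L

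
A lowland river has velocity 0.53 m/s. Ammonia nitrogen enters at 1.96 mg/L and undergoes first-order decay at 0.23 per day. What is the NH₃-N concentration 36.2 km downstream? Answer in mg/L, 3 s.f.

1.63 mg/L

Travel time t = 36.2 km / 0.53 m/s = 3.62e+04/0.53 = 6.83e+04 s = 0.7905 d.
First-order decay: C = 1.96·exp(−0.23·0.7905) = 1.96·0.8337 = 1.634 mg/L.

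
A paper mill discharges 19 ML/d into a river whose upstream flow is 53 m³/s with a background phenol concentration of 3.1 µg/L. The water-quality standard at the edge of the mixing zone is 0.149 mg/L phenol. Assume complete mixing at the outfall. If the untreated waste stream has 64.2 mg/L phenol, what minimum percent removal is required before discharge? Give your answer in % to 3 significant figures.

45.0 %

19 ML/d = 0.2199 m³/s.
3.1 µg/L = 0.0031 mg/L.
Mass balance: 0.149·53.22 = 0.2199·Cₑ + 53·0.0031.
Cₑ = (7.93 − 0.1643) / 0.2199 = 35.31 mg/L.
Required removal = 1 − 35.31/64.2 = 45 %.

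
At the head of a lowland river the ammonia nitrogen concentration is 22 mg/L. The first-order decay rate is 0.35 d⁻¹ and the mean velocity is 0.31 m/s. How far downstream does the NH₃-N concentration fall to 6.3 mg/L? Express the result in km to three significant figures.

From C = C₀·e^(−kt), t = ln(C₀/C)/k = ln(22/6.3)/0.35 = 1.25/0.35 = 3.573 d.
Distance = v·t = 0.31 m/s × 3.087e+05 s = 9.569e+04 m = 95.69 km.

95.7 km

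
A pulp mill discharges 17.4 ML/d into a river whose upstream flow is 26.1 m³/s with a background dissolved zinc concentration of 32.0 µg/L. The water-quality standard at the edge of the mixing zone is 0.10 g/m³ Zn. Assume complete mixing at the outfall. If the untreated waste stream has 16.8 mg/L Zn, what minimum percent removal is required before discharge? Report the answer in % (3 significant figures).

46.9 %

17.4 ML/d = 0.2014 m³/s.
32.0 µg/L = 0.032 mg/L.
Mass balance: 0.1·26.3 = 0.2014·Cₑ + 26.1·0.032.
Cₑ = (2.63 − 0.8352) / 0.2014 = 8.913 mg/L.
Required removal = 1 − 8.913/16.8 = 46.95 %.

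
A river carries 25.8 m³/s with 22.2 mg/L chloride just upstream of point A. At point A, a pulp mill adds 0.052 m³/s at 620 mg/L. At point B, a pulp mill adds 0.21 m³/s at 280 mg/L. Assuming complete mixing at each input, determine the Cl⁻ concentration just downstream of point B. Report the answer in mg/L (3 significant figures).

After input A: C = (25.8·22.2 + 0.052·620) / 25.85 = 23.4 mg/L.
After input B: C = (25.85·23.4 + 0.21·280) / 26.06 = 25.47 mg/L.

25.5 mg/L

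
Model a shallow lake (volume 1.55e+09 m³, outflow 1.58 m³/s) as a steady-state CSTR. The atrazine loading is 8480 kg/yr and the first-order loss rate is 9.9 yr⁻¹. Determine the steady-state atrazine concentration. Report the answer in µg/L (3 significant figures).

Outflow Q = 1.58 m³/s × 3.156e+07 s/yr = 4.986e+07 m³/yr.
Steady-state CSTR mass balance: W = Q·C + k·V·C, so C = W/(Q + kV).
Q + kV = 4.986e+07 + 9.9·1.55e+09 = 1.539e+10 m³/yr.
C = 8480/1.539e+10 = 5.508e-07 kg/m³ = 0.0005508 mg/L = 0.5508 µg/L.

0.551 µg/L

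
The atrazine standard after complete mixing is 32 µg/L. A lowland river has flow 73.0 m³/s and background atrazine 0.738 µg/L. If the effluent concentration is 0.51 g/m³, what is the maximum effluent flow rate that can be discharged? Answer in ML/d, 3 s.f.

413 ML/d

0.738 µg/L = 0.000738 mg/L.
32 µg/L = 0.032 mg/L.
Mass balance at complete mixing: C_std·(Q_w + Q_r) = Q_w·C_e + Q_r·C_b.
Rearranging, Q_w = Q_r·(C_std − C_b)/(C_e − C_std) = 73.0·(0.032 − 0.000738) / (0.51 − 0.032) = 4.774 m³/s.
= 412.5 ML/d.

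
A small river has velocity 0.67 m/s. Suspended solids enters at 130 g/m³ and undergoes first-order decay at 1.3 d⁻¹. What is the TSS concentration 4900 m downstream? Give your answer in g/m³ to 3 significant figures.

116 g/m³

Travel time t = 4900 m / 0.67 m/s = 4900/0.67 = 7313 s = 0.08465 d.
First-order decay: C = 130·exp(−1.3·0.08465) = 130·0.8958 = 116.5 g/m³.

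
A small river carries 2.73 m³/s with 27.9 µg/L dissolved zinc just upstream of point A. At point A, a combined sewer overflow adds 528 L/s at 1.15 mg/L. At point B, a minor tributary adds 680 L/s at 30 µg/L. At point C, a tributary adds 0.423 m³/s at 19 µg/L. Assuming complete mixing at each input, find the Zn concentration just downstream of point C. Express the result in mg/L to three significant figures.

27.9 µg/L = 0.0279 mg/L.
528 L/s = 0.528 m³/s.
After input A: C = (2.73·0.0279 + 0.528·1.15) / 3.258 = 0.2098 mg/L.
680 L/s = 0.68 m³/s.
30 µg/L = 0.03 mg/L.
After input B: C = (3.258·0.2098 + 0.68·0.03) / 3.938 = 0.1787 mg/L.
19 µg/L = 0.019 mg/L.
After input C: C = (3.938·0.1787 + 0.423·0.019) / 4.361 = 0.1632 mg/L.

0.163 mg/L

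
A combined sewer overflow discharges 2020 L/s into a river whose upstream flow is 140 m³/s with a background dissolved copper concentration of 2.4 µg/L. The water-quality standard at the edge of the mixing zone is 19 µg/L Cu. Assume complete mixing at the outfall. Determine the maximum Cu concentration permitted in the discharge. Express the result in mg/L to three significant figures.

1.17 mg/L

2020 L/s = 2.02 m³/s.
2.4 µg/L = 0.0024 mg/L.
19 µg/L = 0.019 mg/L.
Mass balance: 0.019·142 = 2.02·Cₑ + 140·0.0024.
Cₑ = (2.698 − 0.336) / 2.02 = 1.169 mg/L.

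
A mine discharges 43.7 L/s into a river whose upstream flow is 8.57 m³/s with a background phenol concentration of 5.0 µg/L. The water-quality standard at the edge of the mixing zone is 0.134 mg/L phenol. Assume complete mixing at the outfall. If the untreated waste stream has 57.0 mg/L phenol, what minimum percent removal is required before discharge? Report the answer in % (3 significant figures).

55.4 %

43.7 L/s = 0.0437 m³/s.
5.0 µg/L = 0.005 mg/L.
Mass balance: 0.134·8.614 = 0.0437·Cₑ + 8.57·0.005.
Cₑ = (1.154 − 0.04285) / 0.0437 = 25.43 mg/L.
Required removal = 1 − 25.43/57.0 = 55.38 %.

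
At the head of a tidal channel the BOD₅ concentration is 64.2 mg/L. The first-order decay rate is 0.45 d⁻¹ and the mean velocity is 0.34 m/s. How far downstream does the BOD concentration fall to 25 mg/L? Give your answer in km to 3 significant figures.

61.6 km

From C = C₀·e^(−kt), t = ln(C₀/C)/k = ln(64.2/25)/0.45 = 0.9431/0.45 = 2.096 d.
Distance = v·t = 0.34 m/s × 1.811e+05 s = 6.157e+04 m = 61.57 km.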